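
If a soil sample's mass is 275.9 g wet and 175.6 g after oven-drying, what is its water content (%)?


Using w = (m_wet - m_dry) / m_dry * 100
m_wet - m_dry = 275.9 - 175.6 = 100.3 g
w = 100.3 / 175.6 * 100
w = 57.12 %


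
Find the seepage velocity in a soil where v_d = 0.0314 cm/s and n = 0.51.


Result: 0.06157 cm/s

Derivation:
Using v_s = v_d / n
v_s = 0.0314 / 0.51
v_s = 0.06157 cm/s


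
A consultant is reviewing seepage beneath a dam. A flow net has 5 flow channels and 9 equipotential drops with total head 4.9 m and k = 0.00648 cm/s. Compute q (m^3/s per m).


Convert k to m/s for unit consistency with H:
k = 0.00648 cm/s = 0.00648 / 100 m/s = 6.48e-05 m/s
Using q = k * H * Nf / Nd
Nf / Nd = 5 / 9 = 0.5556
q = 6.48e-05 * 4.9 * 0.5556
q = 0.0001764 m^3/s per m


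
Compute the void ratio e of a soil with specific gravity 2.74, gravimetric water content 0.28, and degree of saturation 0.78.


Using the relation e = Gs * w / S
e = 2.74 * 0.28 / 0.78
e = 0.9836


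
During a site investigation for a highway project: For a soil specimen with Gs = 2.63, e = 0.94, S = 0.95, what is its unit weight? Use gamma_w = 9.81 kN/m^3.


Using gamma = gamma_w * (Gs + S*e) / (1 + e)
Numerator: Gs + S*e = 2.63 + 0.95*0.94 = 3.523
Denominator: 1 + e = 1 + 0.94 = 1.94
gamma = 9.81 * 3.523 / 1.94
gamma = 17.815 kN/m^3


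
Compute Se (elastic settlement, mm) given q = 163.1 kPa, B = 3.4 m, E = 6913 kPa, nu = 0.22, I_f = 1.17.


Result: 89.311 mm

Derivation:
Using Se = q * B * (1 - nu^2) * I_f / E
1 - nu^2 = 1 - 0.22^2 = 0.9516
Se = 163.1 * 3.4 * 0.9516 * 1.17 / 6913
Se = 0.089311 m
Convert to mm: Se = 0.089311 * 1000 = 89.311 mm


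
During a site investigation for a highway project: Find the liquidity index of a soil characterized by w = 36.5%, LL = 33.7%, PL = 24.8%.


First compute the plasticity index:
PI = LL - PL = 33.7 - 24.8 = 8.9
Then compute the liquidity index:
LI = (w - PL) / PI
LI = (36.5 - 24.8) / 8.9
LI = 1.315


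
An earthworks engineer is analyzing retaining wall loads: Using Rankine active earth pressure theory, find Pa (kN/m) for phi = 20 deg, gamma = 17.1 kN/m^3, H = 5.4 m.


Result: 122.24 kN/m

Derivation:
Compute active earth pressure coefficient:
Ka = tan^2(45 - phi/2) = tan^2(35.0) = 0.490291
Compute active force:
Pa = 0.5 * Ka * gamma * H^2
Pa = 0.5 * 0.490291 * 17.1 * 5.4^2
Pa = 122.24 kN/m


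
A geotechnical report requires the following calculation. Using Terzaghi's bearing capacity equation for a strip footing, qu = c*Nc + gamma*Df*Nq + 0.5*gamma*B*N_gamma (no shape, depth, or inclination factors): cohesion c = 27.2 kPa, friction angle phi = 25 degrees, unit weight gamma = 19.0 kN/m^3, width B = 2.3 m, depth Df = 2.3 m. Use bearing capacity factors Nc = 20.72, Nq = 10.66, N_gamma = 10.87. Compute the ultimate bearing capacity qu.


Compute qu = c*Nc + gamma*Df*Nq + 0.5*gamma*B*N_gamma
Term 1: 27.2 * 20.72 = 563.584
Term 2: 19.0 * 2.3 * 10.66 = 465.842
Term 3: 0.5 * 19.0 * 2.3 * 10.87 = 237.5095
qu = 563.584 + 465.842 + 237.5095
qu = 1266.94 kPa


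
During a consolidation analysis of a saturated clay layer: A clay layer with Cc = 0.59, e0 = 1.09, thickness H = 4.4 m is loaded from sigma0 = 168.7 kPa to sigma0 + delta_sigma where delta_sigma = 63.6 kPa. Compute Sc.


Using Sc = Cc * H / (1 + e0) * log10((sigma0 + delta_sigma) / sigma0)
Stress ratio = (168.7 + 63.6) / 168.7 = 1.377
log10(1.377) = 0.138934
Cc * H / (1 + e0) = 0.59 * 4.4 / (1 + 1.09) = 1.24211
Sc = 1.24211 * 0.138934
Sc = 0.1726 m


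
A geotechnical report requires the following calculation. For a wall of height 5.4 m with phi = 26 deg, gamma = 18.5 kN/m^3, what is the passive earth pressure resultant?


Compute passive earth pressure coefficient:
Kp = tan^2(45 + phi/2) = tan^2(58.0) = 2.561071
Compute passive force:
Pp = 0.5 * Kp * gamma * H^2
Pp = 0.5 * 2.561071 * 18.5 * 5.4^2
Pp = 690.8 kN/m


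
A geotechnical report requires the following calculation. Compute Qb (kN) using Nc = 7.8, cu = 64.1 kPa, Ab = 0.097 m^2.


Using Qb = Nc * cu * Ab
Qb = 7.8 * 64.1 * 0.097
Qb = 48.5 kN


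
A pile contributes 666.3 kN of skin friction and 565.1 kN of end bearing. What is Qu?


Using Qu = Qf + Qb
Qu = 666.3 + 565.1
Qu = 1231.4 kN


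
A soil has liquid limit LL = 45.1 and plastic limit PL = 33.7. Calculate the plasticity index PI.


Using PI = LL - PL
PI = 45.1 - 33.7
PI = 11.4


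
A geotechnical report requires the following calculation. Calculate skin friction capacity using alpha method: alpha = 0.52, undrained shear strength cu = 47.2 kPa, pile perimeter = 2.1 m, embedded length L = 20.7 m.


Using Qs = alpha * cu * perimeter * L
Qs = 0.52 * 47.2 * 2.1 * 20.7
Qs = 1066.93 kN


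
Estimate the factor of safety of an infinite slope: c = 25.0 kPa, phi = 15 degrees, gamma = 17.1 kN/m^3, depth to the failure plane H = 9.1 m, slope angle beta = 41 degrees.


Using Fs = c / (gamma*H*sin(beta)*cos(beta)) + tan(phi)/tan(beta)
Cohesion contribution = 25.0 / (17.1*9.1*sin(41)*cos(41))
Cohesion contribution = 0.324474
Friction contribution = tan(15)/tan(41) = 0.30824
Fs = 0.324474 + 0.30824
Fs = 0.633


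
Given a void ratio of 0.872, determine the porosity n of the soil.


Using the relation n = e / (1 + e)
n = 0.872 / (1 + 0.872)
n = 0.872 / 1.872
n = 0.4658


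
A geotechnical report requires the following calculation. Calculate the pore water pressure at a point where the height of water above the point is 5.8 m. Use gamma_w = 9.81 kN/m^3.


Using u = gamma_w * h_w
u = 9.81 * 5.8
u = 56.9 kPa


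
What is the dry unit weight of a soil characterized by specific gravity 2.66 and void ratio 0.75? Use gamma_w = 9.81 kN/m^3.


Result: 14.911 kN/m^3

Derivation:
Using gamma_d = Gs * gamma_w / (1 + e)
gamma_d = 2.66 * 9.81 / (1 + 0.75)
gamma_d = 2.66 * 9.81 / 1.75
gamma_d = 14.911 kN/m^3


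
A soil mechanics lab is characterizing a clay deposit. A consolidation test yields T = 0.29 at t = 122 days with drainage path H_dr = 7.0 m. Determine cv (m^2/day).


Using cv = T * H_dr^2 / t
H_dr^2 = 7.0^2 = 49.0
cv = 0.29 * 49.0 / 122
cv = 0.11648 m^2/day


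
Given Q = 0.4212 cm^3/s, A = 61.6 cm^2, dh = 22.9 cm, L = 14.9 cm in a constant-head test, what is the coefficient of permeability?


Compute hydraulic gradient:
i = dh / L = 22.9 / 14.9 = 1.53691
Then apply Darcy's law:
k = Q / (A * i)
k = 0.4212 / (61.6 * 1.53691)
k = 0.4212 / 94.6738
k = 0.004449 cm/s


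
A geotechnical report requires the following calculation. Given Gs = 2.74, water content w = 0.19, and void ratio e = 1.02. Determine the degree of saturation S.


Using S = Gs * w / e
S = 2.74 * 0.19 / 1.02
S = 0.5104


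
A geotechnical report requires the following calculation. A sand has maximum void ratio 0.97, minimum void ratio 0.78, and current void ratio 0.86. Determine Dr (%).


Result: 57.89 %

Derivation:
Using Dr = (e_max - e) / (e_max - e_min) * 100
e_max - e = 0.97 - 0.86 = 0.11
e_max - e_min = 0.97 - 0.78 = 0.19
Dr = 0.11 / 0.19 * 100
Dr = 57.89 %


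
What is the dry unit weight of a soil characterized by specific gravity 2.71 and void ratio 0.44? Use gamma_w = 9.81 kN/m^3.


Using gamma_d = Gs * gamma_w / (1 + e)
gamma_d = 2.71 * 9.81 / (1 + 0.44)
gamma_d = 2.71 * 9.81 / 1.44
gamma_d = 18.462 kN/m^3


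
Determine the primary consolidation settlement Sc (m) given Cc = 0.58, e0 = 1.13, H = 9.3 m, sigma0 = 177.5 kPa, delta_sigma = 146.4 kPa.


Using Sc = Cc * H / (1 + e0) * log10((sigma0 + delta_sigma) / sigma0)
Stress ratio = (177.5 + 146.4) / 177.5 = 1.82479
log10(1.82479) = 0.261213
Cc * H / (1 + e0) = 0.58 * 9.3 / (1 + 1.13) = 2.53239
Sc = 2.53239 * 0.261213
Sc = 0.6615 m


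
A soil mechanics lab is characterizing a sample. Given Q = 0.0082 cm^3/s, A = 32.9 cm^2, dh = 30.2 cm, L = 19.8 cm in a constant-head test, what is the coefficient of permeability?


Compute hydraulic gradient:
i = dh / L = 30.2 / 19.8 = 1.52525
Then apply Darcy's law:
k = Q / (A * i)
k = 0.0082 / (32.9 * 1.52525)
k = 0.0082 / 50.1808
k = 0.000163 cm/s


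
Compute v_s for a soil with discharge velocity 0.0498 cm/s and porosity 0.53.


Using v_s = v_d / n
v_s = 0.0498 / 0.53
v_s = 0.09396 cm/s


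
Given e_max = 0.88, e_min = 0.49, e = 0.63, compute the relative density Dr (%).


Using Dr = (e_max - e) / (e_max - e_min) * 100
e_max - e = 0.88 - 0.63 = 0.25
e_max - e_min = 0.88 - 0.49 = 0.39
Dr = 0.25 / 0.39 * 100
Dr = 64.1 %


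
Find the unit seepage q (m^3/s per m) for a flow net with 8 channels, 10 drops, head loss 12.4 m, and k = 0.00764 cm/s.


Result: 0.0007579 m^3/s per m

Derivation:
Convert k to m/s for unit consistency with H:
k = 0.00764 cm/s = 0.00764 / 100 m/s = 7.64e-05 m/s
Using q = k * H * Nf / Nd
Nf / Nd = 8 / 10 = 0.8
q = 7.64e-05 * 12.4 * 0.8
q = 0.0007579 m^3/s per m


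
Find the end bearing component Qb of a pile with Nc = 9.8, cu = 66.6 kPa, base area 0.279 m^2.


Using Qb = Nc * cu * Ab
Qb = 9.8 * 66.6 * 0.279
Qb = 182.1 kN


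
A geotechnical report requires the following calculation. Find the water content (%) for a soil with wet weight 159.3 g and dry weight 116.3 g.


Using w = (m_wet - m_dry) / m_dry * 100
m_wet - m_dry = 159.3 - 116.3 = 43.0 g
w = 43.0 / 116.3 * 100
w = 36.97 %


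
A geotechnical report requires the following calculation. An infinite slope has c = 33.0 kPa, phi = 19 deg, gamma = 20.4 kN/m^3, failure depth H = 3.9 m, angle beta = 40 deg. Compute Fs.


Result: 1.253

Derivation:
Using Fs = c / (gamma*H*sin(beta)*cos(beta)) + tan(phi)/tan(beta)
Cohesion contribution = 33.0 / (20.4*3.9*sin(40)*cos(40))
Cohesion contribution = 0.84236
Friction contribution = tan(19)/tan(40) = 0.410354
Fs = 0.84236 + 0.410354
Fs = 1.253


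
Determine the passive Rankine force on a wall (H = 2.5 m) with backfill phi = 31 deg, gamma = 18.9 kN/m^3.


Compute passive earth pressure coefficient:
Kp = tan^2(45 + phi/2) = tan^2(60.5) = 3.124035
Compute passive force:
Pp = 0.5 * Kp * gamma * H^2
Pp = 0.5 * 3.124035 * 18.9 * 2.5^2
Pp = 184.51 kN/m


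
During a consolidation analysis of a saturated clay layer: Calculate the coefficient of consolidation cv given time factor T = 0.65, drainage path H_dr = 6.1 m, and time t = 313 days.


Using cv = T * H_dr^2 / t
H_dr^2 = 6.1^2 = 37.21
cv = 0.65 * 37.21 / 313
cv = 0.07727 m^2/day


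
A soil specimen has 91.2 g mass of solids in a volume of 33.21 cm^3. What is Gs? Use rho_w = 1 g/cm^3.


Result: 2.746

Derivation:
Using Gs = m_s / (V_s * rho_w)
Since rho_w = 1 g/cm^3:
Gs = 91.2 / 33.21
Gs = 2.746


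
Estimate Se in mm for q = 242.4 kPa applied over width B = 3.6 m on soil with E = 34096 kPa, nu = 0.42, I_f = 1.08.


Using Se = q * B * (1 - nu^2) * I_f / E
1 - nu^2 = 1 - 0.42^2 = 0.8236
Se = 242.4 * 3.6 * 0.8236 * 1.08 / 34096
Se = 0.022765 m
Convert to mm: Se = 0.022765 * 1000 = 22.765 mm


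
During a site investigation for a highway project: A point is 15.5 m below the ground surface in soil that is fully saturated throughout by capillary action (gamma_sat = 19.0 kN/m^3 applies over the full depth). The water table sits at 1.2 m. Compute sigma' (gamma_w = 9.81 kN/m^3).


Total stress = gamma_sat * depth
sigma = 19.0 * 15.5 = 294.5 kPa
Pore water pressure u = gamma_w * (depth - d_wt)
u = 9.81 * (15.5 - 1.2) = 140.283 kPa
Effective stress = sigma - u
sigma' = 294.5 - 140.283 = 154.22 kPa


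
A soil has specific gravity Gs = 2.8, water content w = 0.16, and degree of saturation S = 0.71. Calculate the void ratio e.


Result: 0.631

Derivation:
Using the relation e = Gs * w / S
e = 2.8 * 0.16 / 0.71
e = 0.631


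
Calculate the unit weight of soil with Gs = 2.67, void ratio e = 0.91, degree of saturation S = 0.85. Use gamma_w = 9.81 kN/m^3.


Using gamma = gamma_w * (Gs + S*e) / (1 + e)
Numerator: Gs + S*e = 2.67 + 0.85*0.91 = 3.4435
Denominator: 1 + e = 1 + 0.91 = 1.91
gamma = 9.81 * 3.4435 / 1.91
gamma = 17.686 kN/m^3


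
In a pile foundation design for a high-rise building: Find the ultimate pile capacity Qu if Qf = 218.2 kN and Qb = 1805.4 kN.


Using Qu = Qf + Qb
Qu = 218.2 + 1805.4
Qu = 2023.6 kN


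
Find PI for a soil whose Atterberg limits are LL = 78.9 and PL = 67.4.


Using PI = LL - PL
PI = 78.9 - 67.4
PI = 11.5


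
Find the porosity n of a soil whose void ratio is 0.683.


Using the relation n = e / (1 + e)
n = 0.683 / (1 + 0.683)
n = 0.683 / 1.683
n = 0.4058


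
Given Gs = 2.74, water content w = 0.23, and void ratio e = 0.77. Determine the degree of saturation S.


Using S = Gs * w / e
S = 2.74 * 0.23 / 0.77
S = 0.8184


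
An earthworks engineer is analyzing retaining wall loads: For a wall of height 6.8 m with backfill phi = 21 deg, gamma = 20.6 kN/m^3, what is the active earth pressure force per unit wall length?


Compute active earth pressure coefficient:
Ka = tan^2(45 - phi/2) = tan^2(34.5) = 0.472355
Compute active force:
Pa = 0.5 * Ka * gamma * H^2
Pa = 0.5 * 0.472355 * 20.6 * 6.8^2
Pa = 224.97 kN/m


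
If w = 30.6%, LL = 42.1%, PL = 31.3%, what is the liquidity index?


First compute the plasticity index:
PI = LL - PL = 42.1 - 31.3 = 10.8
Then compute the liquidity index:
LI = (w - PL) / PI
LI = (30.6 - 31.3) / 10.8
LI = -0.065


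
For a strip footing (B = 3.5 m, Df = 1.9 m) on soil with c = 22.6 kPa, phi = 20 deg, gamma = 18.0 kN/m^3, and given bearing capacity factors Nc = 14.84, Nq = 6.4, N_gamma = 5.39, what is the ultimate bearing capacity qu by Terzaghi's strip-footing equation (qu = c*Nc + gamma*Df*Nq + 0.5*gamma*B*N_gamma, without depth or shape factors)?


Result: 724.05 kPa

Derivation:
Compute qu = c*Nc + gamma*Df*Nq + 0.5*gamma*B*N_gamma
Term 1: 22.6 * 14.84 = 335.384
Term 2: 18.0 * 1.9 * 6.4 = 218.88
Term 3: 0.5 * 18.0 * 3.5 * 5.39 = 169.785
qu = 335.384 + 218.88 + 169.785
qu = 724.05 kPa


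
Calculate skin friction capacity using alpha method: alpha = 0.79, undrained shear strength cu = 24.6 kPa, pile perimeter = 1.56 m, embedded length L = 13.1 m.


Using Qs = alpha * cu * perimeter * L
Qs = 0.79 * 24.6 * 1.56 * 13.1
Qs = 397.15 kN


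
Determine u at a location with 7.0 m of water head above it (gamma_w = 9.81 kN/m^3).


Using u = gamma_w * h_w
u = 9.81 * 7.0
u = 68.67 kPa


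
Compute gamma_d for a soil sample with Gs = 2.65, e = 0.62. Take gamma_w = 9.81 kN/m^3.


Using gamma_d = Gs * gamma_w / (1 + e)
gamma_d = 2.65 * 9.81 / (1 + 0.62)
gamma_d = 2.65 * 9.81 / 1.62
gamma_d = 16.047 kN/m^3


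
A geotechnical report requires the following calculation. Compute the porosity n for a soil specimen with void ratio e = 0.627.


Using the relation n = e / (1 + e)
n = 0.627 / (1 + 0.627)
n = 0.627 / 1.627
n = 0.3854


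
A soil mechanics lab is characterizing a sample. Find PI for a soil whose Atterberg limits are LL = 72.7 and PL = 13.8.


Result: 58.9

Derivation:
Using PI = LL - PL
PI = 72.7 - 13.8
PI = 58.9


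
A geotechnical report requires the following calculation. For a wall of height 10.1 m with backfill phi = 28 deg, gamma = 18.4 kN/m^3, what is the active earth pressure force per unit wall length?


Compute active earth pressure coefficient:
Ka = tan^2(45 - phi/2) = tan^2(31.0) = 0.361033
Compute active force:
Pa = 0.5 * Ka * gamma * H^2
Pa = 0.5 * 0.361033 * 18.4 * 10.1^2
Pa = 338.83 kN/m


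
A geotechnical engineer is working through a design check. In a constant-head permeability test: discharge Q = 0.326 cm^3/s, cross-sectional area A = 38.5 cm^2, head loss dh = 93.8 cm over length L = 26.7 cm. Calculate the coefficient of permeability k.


Compute hydraulic gradient:
i = dh / L = 93.8 / 26.7 = 3.51311
Then apply Darcy's law:
k = Q / (A * i)
k = 0.326 / (38.5 * 3.51311)
k = 0.326 / 135.255
k = 0.00241 cm/s


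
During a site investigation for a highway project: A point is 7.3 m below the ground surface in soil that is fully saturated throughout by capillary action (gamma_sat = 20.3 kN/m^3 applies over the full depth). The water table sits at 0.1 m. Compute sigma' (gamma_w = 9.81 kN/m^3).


Total stress = gamma_sat * depth
sigma = 20.3 * 7.3 = 148.19 kPa
Pore water pressure u = gamma_w * (depth - d_wt)
u = 9.81 * (7.3 - 0.1) = 70.632 kPa
Effective stress = sigma - u
sigma' = 148.19 - 70.632 = 77.56 kPa


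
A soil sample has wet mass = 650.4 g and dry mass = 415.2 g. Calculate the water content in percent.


Using w = (m_wet - m_dry) / m_dry * 100
m_wet - m_dry = 650.4 - 415.2 = 235.2 g
w = 235.2 / 415.2 * 100
w = 56.65 %


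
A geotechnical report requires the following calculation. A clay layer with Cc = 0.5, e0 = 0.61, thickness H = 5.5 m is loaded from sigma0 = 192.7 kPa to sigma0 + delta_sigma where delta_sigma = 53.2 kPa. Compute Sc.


Using Sc = Cc * H / (1 + e0) * log10((sigma0 + delta_sigma) / sigma0)
Stress ratio = (192.7 + 53.2) / 192.7 = 1.27608
log10(1.27608) = 0.105877
Cc * H / (1 + e0) = 0.5 * 5.5 / (1 + 0.61) = 1.70807
Sc = 1.70807 * 0.105877
Sc = 0.1808 m


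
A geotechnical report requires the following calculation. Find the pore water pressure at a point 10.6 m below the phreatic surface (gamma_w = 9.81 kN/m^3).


Result: 103.99 kPa

Derivation:
Using u = gamma_w * h_w
u = 9.81 * 10.6
u = 103.99 kPa


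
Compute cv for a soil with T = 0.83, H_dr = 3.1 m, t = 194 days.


Using cv = T * H_dr^2 / t
H_dr^2 = 3.1^2 = 9.61
cv = 0.83 * 9.61 / 194
cv = 0.04111 m^2/day


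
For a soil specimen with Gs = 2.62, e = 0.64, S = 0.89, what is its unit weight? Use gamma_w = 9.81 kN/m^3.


Using gamma = gamma_w * (Gs + S*e) / (1 + e)
Numerator: Gs + S*e = 2.62 + 0.89*0.64 = 3.1896
Denominator: 1 + e = 1 + 0.64 = 1.64
gamma = 9.81 * 3.1896 / 1.64
gamma = 19.079 kN/m^3


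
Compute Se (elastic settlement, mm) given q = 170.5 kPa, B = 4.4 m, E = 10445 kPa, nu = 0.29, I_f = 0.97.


Using Se = q * B * (1 - nu^2) * I_f / E
1 - nu^2 = 1 - 0.29^2 = 0.9159
Se = 170.5 * 4.4 * 0.9159 * 0.97 / 10445
Se = 0.063810 m
Convert to mm: Se = 0.063810 * 1000 = 63.81 mm


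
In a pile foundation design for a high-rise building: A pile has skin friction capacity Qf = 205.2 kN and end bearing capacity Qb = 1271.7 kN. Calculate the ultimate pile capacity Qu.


Result: 1476.9 kN

Derivation:
Using Qu = Qf + Qb
Qu = 205.2 + 1271.7
Qu = 1476.9 kN


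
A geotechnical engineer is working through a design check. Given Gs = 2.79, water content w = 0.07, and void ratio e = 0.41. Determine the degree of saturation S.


Result: 0.4763

Derivation:
Using S = Gs * w / e
S = 2.79 * 0.07 / 0.41
S = 0.4763


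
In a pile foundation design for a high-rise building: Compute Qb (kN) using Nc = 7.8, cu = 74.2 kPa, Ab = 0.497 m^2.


Using Qb = Nc * cu * Ab
Qb = 7.8 * 74.2 * 0.497
Qb = 287.64 kN


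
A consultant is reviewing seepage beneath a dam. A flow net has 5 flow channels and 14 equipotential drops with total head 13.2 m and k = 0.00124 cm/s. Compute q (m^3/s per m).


Convert k to m/s for unit consistency with H:
k = 0.00124 cm/s = 0.00124 / 100 m/s = 1.24e-05 m/s
Using q = k * H * Nf / Nd
Nf / Nd = 5 / 14 = 0.3571
q = 1.24e-05 * 13.2 * 0.3571
q = 5.846e-05 m^3/s per m


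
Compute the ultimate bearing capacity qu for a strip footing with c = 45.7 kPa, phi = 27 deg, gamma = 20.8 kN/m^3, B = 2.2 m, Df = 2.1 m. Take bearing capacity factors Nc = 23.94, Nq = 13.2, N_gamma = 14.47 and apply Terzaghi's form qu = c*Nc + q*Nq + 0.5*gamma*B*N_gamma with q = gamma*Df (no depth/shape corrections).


Compute qu = c*Nc + gamma*Df*Nq + 0.5*gamma*B*N_gamma
Term 1: 45.7 * 23.94 = 1094.058
Term 2: 20.8 * 2.1 * 13.2 = 576.576
Term 3: 0.5 * 20.8 * 2.2 * 14.47 = 331.0736
qu = 1094.058 + 576.576 + 331.0736
qu = 2001.71 kPa


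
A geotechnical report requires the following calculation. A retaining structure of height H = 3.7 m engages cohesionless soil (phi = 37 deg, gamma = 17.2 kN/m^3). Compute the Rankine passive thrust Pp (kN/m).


Compute passive earth pressure coefficient:
Kp = tan^2(45 + phi/2) = tan^2(63.5) = 4.022791
Compute passive force:
Pp = 0.5 * Kp * gamma * H^2
Pp = 0.5 * 4.022791 * 17.2 * 3.7^2
Pp = 473.62 kN/m


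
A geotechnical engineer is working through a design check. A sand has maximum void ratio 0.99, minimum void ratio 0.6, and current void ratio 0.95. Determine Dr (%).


Using Dr = (e_max - e) / (e_max - e_min) * 100
e_max - e = 0.99 - 0.95 = 0.04
e_max - e_min = 0.99 - 0.6 = 0.39
Dr = 0.04 / 0.39 * 100
Dr = 10.26 %


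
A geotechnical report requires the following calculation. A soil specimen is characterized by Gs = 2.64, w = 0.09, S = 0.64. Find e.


Using the relation e = Gs * w / S
e = 2.64 * 0.09 / 0.64
e = 0.3713


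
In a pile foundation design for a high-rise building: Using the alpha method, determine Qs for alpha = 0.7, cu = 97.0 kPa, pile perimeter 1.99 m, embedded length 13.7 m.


Using Qs = alpha * cu * perimeter * L
Qs = 0.7 * 97.0 * 1.99 * 13.7
Qs = 1851.16 kN


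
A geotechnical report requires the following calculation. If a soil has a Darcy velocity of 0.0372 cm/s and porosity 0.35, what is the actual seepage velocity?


Using v_s = v_d / n
v_s = 0.0372 / 0.35
v_s = 0.10629 cm/s


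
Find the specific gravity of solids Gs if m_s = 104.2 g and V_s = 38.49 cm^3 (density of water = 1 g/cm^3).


Using Gs = m_s / (V_s * rho_w)
Since rho_w = 1 g/cm^3:
Gs = 104.2 / 38.49
Gs = 2.707


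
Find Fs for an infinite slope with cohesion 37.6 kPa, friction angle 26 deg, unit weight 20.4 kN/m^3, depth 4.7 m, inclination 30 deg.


Result: 1.75

Derivation:
Using Fs = c / (gamma*H*sin(beta)*cos(beta)) + tan(phi)/tan(beta)
Cohesion contribution = 37.6 / (20.4*4.7*sin(30)*cos(30))
Cohesion contribution = 0.905647
Friction contribution = tan(26)/tan(30) = 0.844778
Fs = 0.905647 + 0.844778
Fs = 1.75


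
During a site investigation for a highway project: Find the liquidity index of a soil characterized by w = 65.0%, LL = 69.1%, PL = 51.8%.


First compute the plasticity index:
PI = LL - PL = 69.1 - 51.8 = 17.3
Then compute the liquidity index:
LI = (w - PL) / PI
LI = (65.0 - 51.8) / 17.3
LI = 0.763


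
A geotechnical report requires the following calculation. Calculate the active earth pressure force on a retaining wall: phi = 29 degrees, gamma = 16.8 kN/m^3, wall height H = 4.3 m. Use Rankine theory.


Result: 53.89 kN/m

Derivation:
Compute active earth pressure coefficient:
Ka = tan^2(45 - phi/2) = tan^2(30.5) = 0.346974
Compute active force:
Pa = 0.5 * Ka * gamma * H^2
Pa = 0.5 * 0.346974 * 16.8 * 4.3^2
Pa = 53.89 kN/m


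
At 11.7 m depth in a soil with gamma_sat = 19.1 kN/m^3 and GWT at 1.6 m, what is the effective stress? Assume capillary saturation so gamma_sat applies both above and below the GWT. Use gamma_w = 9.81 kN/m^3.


Total stress = gamma_sat * depth
sigma = 19.1 * 11.7 = 223.47 kPa
Pore water pressure u = gamma_w * (depth - d_wt)
u = 9.81 * (11.7 - 1.6) = 99.081 kPa
Effective stress = sigma - u
sigma' = 223.47 - 99.081 = 124.39 kPa


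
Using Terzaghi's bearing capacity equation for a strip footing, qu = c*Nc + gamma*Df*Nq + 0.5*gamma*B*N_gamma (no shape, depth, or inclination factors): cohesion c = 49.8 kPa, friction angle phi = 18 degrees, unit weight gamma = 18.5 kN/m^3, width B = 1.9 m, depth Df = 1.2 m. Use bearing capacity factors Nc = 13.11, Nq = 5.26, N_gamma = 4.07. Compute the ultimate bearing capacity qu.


Result: 841.18 kPa

Derivation:
Compute qu = c*Nc + gamma*Df*Nq + 0.5*gamma*B*N_gamma
Term 1: 49.8 * 13.11 = 652.878
Term 2: 18.5 * 1.2 * 5.26 = 116.772
Term 3: 0.5 * 18.5 * 1.9 * 4.07 = 71.53025
qu = 652.878 + 116.772 + 71.53025
qu = 841.18 kPa


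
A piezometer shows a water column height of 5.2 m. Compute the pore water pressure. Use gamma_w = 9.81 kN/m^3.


Result: 51.01 kPa

Derivation:
Using u = gamma_w * h_w
u = 9.81 * 5.2
u = 51.01 kPa


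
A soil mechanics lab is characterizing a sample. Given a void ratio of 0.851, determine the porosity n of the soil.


Result: 0.4598

Derivation:
Using the relation n = e / (1 + e)
n = 0.851 / (1 + 0.851)
n = 0.851 / 1.851
n = 0.4598


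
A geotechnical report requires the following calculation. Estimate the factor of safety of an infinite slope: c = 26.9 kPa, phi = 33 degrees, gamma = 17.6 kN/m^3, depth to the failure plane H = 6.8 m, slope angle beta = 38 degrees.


Using Fs = c / (gamma*H*sin(beta)*cos(beta)) + tan(phi)/tan(beta)
Cohesion contribution = 26.9 / (17.6*6.8*sin(38)*cos(38))
Cohesion contribution = 0.463294
Friction contribution = tan(33)/tan(38) = 0.831204
Fs = 0.463294 + 0.831204
Fs = 1.294


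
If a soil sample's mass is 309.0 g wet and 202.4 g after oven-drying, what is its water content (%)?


Using w = (m_wet - m_dry) / m_dry * 100
m_wet - m_dry = 309.0 - 202.4 = 106.6 g
w = 106.6 / 202.4 * 100
w = 52.67 %


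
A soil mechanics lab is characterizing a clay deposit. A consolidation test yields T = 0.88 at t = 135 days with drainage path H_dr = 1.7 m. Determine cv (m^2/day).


Result: 0.01884 m^2/day

Derivation:
Using cv = T * H_dr^2 / t
H_dr^2 = 1.7^2 = 2.89
cv = 0.88 * 2.89 / 135
cv = 0.01884 m^2/day


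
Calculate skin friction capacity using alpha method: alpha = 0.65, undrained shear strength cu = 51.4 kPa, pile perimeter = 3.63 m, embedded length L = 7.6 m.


Using Qs = alpha * cu * perimeter * L
Qs = 0.65 * 51.4 * 3.63 * 7.6
Qs = 921.72 kN


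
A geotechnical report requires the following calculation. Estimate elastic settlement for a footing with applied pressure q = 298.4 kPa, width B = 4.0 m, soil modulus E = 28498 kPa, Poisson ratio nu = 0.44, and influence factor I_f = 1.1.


Using Se = q * B * (1 - nu^2) * I_f / E
1 - nu^2 = 1 - 0.44^2 = 0.8064
Se = 298.4 * 4.0 * 0.8064 * 1.1 / 28498
Se = 0.037152 m
Convert to mm: Se = 0.037152 * 1000 = 37.152 mm


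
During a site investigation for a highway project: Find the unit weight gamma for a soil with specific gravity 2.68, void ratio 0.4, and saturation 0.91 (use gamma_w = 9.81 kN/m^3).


Using gamma = gamma_w * (Gs + S*e) / (1 + e)
Numerator: Gs + S*e = 2.68 + 0.91*0.4 = 3.044
Denominator: 1 + e = 1 + 0.4 = 1.4
gamma = 9.81 * 3.044 / 1.4
gamma = 21.33 kN/m^3


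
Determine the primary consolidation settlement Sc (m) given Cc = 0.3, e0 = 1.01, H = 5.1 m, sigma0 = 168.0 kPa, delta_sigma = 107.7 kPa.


Result: 0.1638 m

Derivation:
Using Sc = Cc * H / (1 + e0) * log10((sigma0 + delta_sigma) / sigma0)
Stress ratio = (168.0 + 107.7) / 168.0 = 1.64107
log10(1.64107) = 0.215127
Cc * H / (1 + e0) = 0.3 * 5.1 / (1 + 1.01) = 0.761194
Sc = 0.761194 * 0.215127
Sc = 0.1638 m


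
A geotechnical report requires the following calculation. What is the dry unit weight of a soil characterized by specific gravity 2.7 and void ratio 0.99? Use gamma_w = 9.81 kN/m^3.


Result: 13.31 kN/m^3

Derivation:
Using gamma_d = Gs * gamma_w / (1 + e)
gamma_d = 2.7 * 9.81 / (1 + 0.99)
gamma_d = 2.7 * 9.81 / 1.99
gamma_d = 13.31 kN/m^3


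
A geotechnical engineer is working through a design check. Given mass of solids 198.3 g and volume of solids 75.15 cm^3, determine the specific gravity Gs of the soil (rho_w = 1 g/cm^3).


Result: 2.639

Derivation:
Using Gs = m_s / (V_s * rho_w)
Since rho_w = 1 g/cm^3:
Gs = 198.3 / 75.15
Gs = 2.639


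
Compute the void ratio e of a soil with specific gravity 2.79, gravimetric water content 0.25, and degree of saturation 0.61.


Using the relation e = Gs * w / S
e = 2.79 * 0.25 / 0.61
e = 1.1434


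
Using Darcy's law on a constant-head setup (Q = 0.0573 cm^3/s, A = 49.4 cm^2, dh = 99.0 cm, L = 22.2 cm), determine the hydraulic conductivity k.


Compute hydraulic gradient:
i = dh / L = 99.0 / 22.2 = 4.45946
Then apply Darcy's law:
k = Q / (A * i)
k = 0.0573 / (49.4 * 4.45946)
k = 0.0573 / 220.297
k = 0.00026 cm/s


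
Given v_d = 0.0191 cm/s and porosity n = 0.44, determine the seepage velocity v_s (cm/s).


Result: 0.04341 cm/s

Derivation:
Using v_s = v_d / n
v_s = 0.0191 / 0.44
v_s = 0.04341 cm/s


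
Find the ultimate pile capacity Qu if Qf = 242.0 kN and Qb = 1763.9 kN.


Using Qu = Qf + Qb
Qu = 242.0 + 1763.9
Qu = 2005.9 kN


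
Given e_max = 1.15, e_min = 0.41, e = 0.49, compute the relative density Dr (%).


Using Dr = (e_max - e) / (e_max - e_min) * 100
e_max - e = 1.15 - 0.49 = 0.66
e_max - e_min = 1.15 - 0.41 = 0.74
Dr = 0.66 / 0.74 * 100
Dr = 89.19 %


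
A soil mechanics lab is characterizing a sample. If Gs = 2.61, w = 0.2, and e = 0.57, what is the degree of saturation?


Using S = Gs * w / e
S = 2.61 * 0.2 / 0.57
S = 0.9158


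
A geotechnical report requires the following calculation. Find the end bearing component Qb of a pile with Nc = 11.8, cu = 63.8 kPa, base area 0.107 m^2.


Result: 80.55 kN

Derivation:
Using Qb = Nc * cu * Ab
Qb = 11.8 * 63.8 * 0.107
Qb = 80.55 kN


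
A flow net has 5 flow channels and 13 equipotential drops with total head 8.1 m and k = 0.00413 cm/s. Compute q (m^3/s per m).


Convert k to m/s for unit consistency with H:
k = 0.00413 cm/s = 0.00413 / 100 m/s = 4.13e-05 m/s
Using q = k * H * Nf / Nd
Nf / Nd = 5 / 13 = 0.3846
q = 4.13e-05 * 8.1 * 0.3846
q = 0.0001287 m^3/s per m


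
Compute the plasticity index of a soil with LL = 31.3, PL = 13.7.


Using PI = LL - PL
PI = 31.3 - 13.7
PI = 17.6


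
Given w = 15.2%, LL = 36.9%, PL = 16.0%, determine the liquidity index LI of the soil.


First compute the plasticity index:
PI = LL - PL = 36.9 - 16.0 = 20.9
Then compute the liquidity index:
LI = (w - PL) / PI
LI = (15.2 - 16.0) / 20.9
LI = -0.038


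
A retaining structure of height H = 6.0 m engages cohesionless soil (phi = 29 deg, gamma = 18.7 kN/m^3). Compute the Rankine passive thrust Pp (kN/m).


Result: 970.1 kN/m

Derivation:
Compute passive earth pressure coefficient:
Kp = tan^2(45 + phi/2) = tan^2(59.5) = 2.88206
Compute passive force:
Pp = 0.5 * Kp * gamma * H^2
Pp = 0.5 * 2.88206 * 18.7 * 6.0^2
Pp = 970.1 kN/m


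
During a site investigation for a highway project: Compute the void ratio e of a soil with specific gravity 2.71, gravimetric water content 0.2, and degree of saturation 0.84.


Result: 0.6452

Derivation:
Using the relation e = Gs * w / S
e = 2.71 * 0.2 / 0.84
e = 0.6452


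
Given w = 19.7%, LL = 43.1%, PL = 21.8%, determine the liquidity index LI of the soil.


First compute the plasticity index:
PI = LL - PL = 43.1 - 21.8 = 21.3
Then compute the liquidity index:
LI = (w - PL) / PI
LI = (19.7 - 21.8) / 21.3
LI = -0.099


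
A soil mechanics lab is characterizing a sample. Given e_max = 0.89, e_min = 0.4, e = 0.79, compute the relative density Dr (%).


Result: 20.41 %

Derivation:
Using Dr = (e_max - e) / (e_max - e_min) * 100
e_max - e = 0.89 - 0.79 = 0.1
e_max - e_min = 0.89 - 0.4 = 0.49
Dr = 0.1 / 0.49 * 100
Dr = 20.41 %


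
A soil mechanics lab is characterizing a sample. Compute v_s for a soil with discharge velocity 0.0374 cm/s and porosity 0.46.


Using v_s = v_d / n
v_s = 0.0374 / 0.46
v_s = 0.0813 cm/s


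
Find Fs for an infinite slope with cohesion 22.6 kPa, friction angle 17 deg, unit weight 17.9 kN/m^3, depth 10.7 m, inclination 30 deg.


Using Fs = c / (gamma*H*sin(beta)*cos(beta)) + tan(phi)/tan(beta)
Cohesion contribution = 22.6 / (17.9*10.7*sin(30)*cos(30))
Cohesion contribution = 0.272503
Friction contribution = tan(17)/tan(30) = 0.529541
Fs = 0.272503 + 0.529541
Fs = 0.802


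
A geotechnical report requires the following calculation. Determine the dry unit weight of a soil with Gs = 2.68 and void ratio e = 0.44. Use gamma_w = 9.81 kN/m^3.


Using gamma_d = Gs * gamma_w / (1 + e)
gamma_d = 2.68 * 9.81 / (1 + 0.44)
gamma_d = 2.68 * 9.81 / 1.44
gamma_d = 18.258 kN/m^3


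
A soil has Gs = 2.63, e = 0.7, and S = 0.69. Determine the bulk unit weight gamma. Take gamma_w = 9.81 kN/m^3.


Using gamma = gamma_w * (Gs + S*e) / (1 + e)
Numerator: Gs + S*e = 2.63 + 0.69*0.7 = 3.113
Denominator: 1 + e = 1 + 0.7 = 1.7
gamma = 9.81 * 3.113 / 1.7
gamma = 17.964 kN/m^3


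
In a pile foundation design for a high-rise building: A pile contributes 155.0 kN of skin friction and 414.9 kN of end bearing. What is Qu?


Using Qu = Qf + Qb
Qu = 155.0 + 414.9
Qu = 569.9 kN


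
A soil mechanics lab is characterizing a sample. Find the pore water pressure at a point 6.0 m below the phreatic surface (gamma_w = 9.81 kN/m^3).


Using u = gamma_w * h_w
u = 9.81 * 6.0
u = 58.86 kPa


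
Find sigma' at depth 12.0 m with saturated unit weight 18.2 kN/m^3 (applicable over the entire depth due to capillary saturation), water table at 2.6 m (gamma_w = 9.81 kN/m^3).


Total stress = gamma_sat * depth
sigma = 18.2 * 12.0 = 218.4 kPa
Pore water pressure u = gamma_w * (depth - d_wt)
u = 9.81 * (12.0 - 2.6) = 92.214 kPa
Effective stress = sigma - u
sigma' = 218.4 - 92.214 = 126.19 kPa


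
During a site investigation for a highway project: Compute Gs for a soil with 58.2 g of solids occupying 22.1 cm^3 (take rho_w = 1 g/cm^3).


Using Gs = m_s / (V_s * rho_w)
Since rho_w = 1 g/cm^3:
Gs = 58.2 / 22.1
Gs = 2.633


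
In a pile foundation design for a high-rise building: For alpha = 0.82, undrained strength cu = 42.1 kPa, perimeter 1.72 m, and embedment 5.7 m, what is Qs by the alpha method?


Using Qs = alpha * cu * perimeter * L
Qs = 0.82 * 42.1 * 1.72 * 5.7
Qs = 338.45 kN


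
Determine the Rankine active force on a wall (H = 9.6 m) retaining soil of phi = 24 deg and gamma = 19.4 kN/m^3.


Compute active earth pressure coefficient:
Ka = tan^2(45 - phi/2) = tan^2(33.0) = 0.42173
Compute active force:
Pa = 0.5 * Ka * gamma * H^2
Pa = 0.5 * 0.42173 * 19.4 * 9.6^2
Pa = 377.01 kN/m


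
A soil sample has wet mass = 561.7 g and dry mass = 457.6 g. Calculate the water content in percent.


Using w = (m_wet - m_dry) / m_dry * 100
m_wet - m_dry = 561.7 - 457.6 = 104.1 g
w = 104.1 / 457.6 * 100
w = 22.75 %


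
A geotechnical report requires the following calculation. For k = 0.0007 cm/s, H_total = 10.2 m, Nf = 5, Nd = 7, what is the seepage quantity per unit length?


Convert k to m/s for unit consistency with H:
k = 0.0007 cm/s = 0.0007 / 100 m/s = 7e-06 m/s
Using q = k * H * Nf / Nd
Nf / Nd = 5 / 7 = 0.7143
q = 7e-06 * 10.2 * 0.7143
q = 5.1e-05 m^3/s per m


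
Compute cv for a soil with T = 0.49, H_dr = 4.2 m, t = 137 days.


Using cv = T * H_dr^2 / t
H_dr^2 = 4.2^2 = 17.64
cv = 0.49 * 17.64 / 137
cv = 0.06309 m^2/day


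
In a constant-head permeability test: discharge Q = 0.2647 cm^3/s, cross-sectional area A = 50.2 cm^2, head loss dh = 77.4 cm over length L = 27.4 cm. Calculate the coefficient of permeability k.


Compute hydraulic gradient:
i = dh / L = 77.4 / 27.4 = 2.82482
Then apply Darcy's law:
k = Q / (A * i)
k = 0.2647 / (50.2 * 2.82482)
k = 0.2647 / 141.806
k = 0.001867 cm/s


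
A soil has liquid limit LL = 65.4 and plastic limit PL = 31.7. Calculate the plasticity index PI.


Using PI = LL - PL
PI = 65.4 - 31.7
PI = 33.7


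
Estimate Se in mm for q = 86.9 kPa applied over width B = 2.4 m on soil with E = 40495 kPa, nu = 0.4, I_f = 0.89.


Using Se = q * B * (1 - nu^2) * I_f / E
1 - nu^2 = 1 - 0.4^2 = 0.84
Se = 86.9 * 2.4 * 0.84 * 0.89 / 40495
Se = 0.003850 m
Convert to mm: Se = 0.003850 * 1000 = 3.85 mm


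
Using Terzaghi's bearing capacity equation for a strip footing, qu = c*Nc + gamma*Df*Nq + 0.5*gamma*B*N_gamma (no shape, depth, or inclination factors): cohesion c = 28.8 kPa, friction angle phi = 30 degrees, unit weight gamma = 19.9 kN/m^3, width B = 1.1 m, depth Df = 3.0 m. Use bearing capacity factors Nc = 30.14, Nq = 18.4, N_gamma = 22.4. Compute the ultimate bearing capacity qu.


Result: 2211.68 kPa

Derivation:
Compute qu = c*Nc + gamma*Df*Nq + 0.5*gamma*B*N_gamma
Term 1: 28.8 * 30.14 = 868.032
Term 2: 19.9 * 3.0 * 18.4 = 1098.48
Term 3: 0.5 * 19.9 * 1.1 * 22.4 = 245.168
qu = 868.032 + 1098.48 + 245.168
qu = 2211.68 kPa


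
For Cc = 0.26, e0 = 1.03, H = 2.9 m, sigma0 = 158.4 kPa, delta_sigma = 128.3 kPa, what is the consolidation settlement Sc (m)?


Result: 0.0957 m

Derivation:
Using Sc = Cc * H / (1 + e0) * log10((sigma0 + delta_sigma) / sigma0)
Stress ratio = (158.4 + 128.3) / 158.4 = 1.80997
log10(1.80997) = 0.257673
Cc * H / (1 + e0) = 0.26 * 2.9 / (1 + 1.03) = 0.371429
Sc = 0.371429 * 0.257673
Sc = 0.0957 m


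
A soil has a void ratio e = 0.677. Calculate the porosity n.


Using the relation n = e / (1 + e)
n = 0.677 / (1 + 0.677)
n = 0.677 / 1.677
n = 0.4037


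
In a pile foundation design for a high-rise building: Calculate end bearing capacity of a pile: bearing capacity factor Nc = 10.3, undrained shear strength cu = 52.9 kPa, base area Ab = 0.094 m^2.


Using Qb = Nc * cu * Ab
Qb = 10.3 * 52.9 * 0.094
Qb = 51.22 kN


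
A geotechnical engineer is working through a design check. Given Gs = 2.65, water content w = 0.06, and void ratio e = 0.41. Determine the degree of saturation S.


Result: 0.3878

Derivation:
Using S = Gs * w / e
S = 2.65 * 0.06 / 0.41
S = 0.3878


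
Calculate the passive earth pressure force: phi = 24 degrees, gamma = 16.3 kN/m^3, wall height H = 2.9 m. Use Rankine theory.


Result: 162.52 kN/m

Derivation:
Compute passive earth pressure coefficient:
Kp = tan^2(45 + phi/2) = tan^2(57.0) = 2.371184
Compute passive force:
Pp = 0.5 * Kp * gamma * H^2
Pp = 0.5 * 2.371184 * 16.3 * 2.9^2
Pp = 162.52 kN/m


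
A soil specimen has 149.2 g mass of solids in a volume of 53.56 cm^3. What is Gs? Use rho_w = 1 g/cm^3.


Result: 2.786

Derivation:
Using Gs = m_s / (V_s * rho_w)
Since rho_w = 1 g/cm^3:
Gs = 149.2 / 53.56
Gs = 2.786


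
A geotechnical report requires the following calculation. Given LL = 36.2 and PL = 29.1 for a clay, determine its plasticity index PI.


Using PI = LL - PL
PI = 36.2 - 29.1
PI = 7.1


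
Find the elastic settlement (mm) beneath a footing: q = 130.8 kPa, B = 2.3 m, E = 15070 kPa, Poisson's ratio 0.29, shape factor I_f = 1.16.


Using Se = q * B * (1 - nu^2) * I_f / E
1 - nu^2 = 1 - 0.29^2 = 0.9159
Se = 130.8 * 2.3 * 0.9159 * 1.16 / 15070
Se = 0.021209 m
Convert to mm: Se = 0.021209 * 1000 = 21.209 mm


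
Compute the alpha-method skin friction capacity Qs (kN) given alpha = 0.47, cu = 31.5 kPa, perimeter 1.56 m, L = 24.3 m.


Using Qs = alpha * cu * perimeter * L
Qs = 0.47 * 31.5 * 1.56 * 24.3
Qs = 561.23 kN


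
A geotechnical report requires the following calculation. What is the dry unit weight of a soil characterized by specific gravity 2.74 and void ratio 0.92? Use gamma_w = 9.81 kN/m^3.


Using gamma_d = Gs * gamma_w / (1 + e)
gamma_d = 2.74 * 9.81 / (1 + 0.92)
gamma_d = 2.74 * 9.81 / 1.92
gamma_d = 14.0 kN/m^3


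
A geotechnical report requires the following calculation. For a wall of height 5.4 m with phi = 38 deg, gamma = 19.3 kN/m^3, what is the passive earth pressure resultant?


Compute passive earth pressure coefficient:
Kp = tan^2(45 + phi/2) = tan^2(64.0) = 4.203746
Compute passive force:
Pp = 0.5 * Kp * gamma * H^2
Pp = 0.5 * 4.203746 * 19.3 * 5.4^2
Pp = 1182.91 kN/m


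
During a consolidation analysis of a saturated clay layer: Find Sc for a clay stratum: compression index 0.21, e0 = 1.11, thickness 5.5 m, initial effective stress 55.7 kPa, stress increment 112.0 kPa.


Result: 0.262 m

Derivation:
Using Sc = Cc * H / (1 + e0) * log10((sigma0 + delta_sigma) / sigma0)
Stress ratio = (55.7 + 112.0) / 55.7 = 3.01077
log10(3.01077) = 0.478678
Cc * H / (1 + e0) = 0.21 * 5.5 / (1 + 1.11) = 0.547393
Sc = 0.547393 * 0.478678
Sc = 0.262 m


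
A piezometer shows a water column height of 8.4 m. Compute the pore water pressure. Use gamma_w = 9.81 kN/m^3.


Result: 82.4 kPa

Derivation:
Using u = gamma_w * h_w
u = 9.81 * 8.4
u = 82.4 kPa


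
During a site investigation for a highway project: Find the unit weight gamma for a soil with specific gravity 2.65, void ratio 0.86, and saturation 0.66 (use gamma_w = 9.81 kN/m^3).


Using gamma = gamma_w * (Gs + S*e) / (1 + e)
Numerator: Gs + S*e = 2.65 + 0.66*0.86 = 3.2176
Denominator: 1 + e = 1 + 0.86 = 1.86
gamma = 9.81 * 3.2176 / 1.86
gamma = 16.97 kN/m^3


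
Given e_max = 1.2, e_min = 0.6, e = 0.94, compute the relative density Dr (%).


Result: 43.33 %

Derivation:
Using Dr = (e_max - e) / (e_max - e_min) * 100
e_max - e = 1.2 - 0.94 = 0.26
e_max - e_min = 1.2 - 0.6 = 0.6
Dr = 0.26 / 0.6 * 100
Dr = 43.33 %
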